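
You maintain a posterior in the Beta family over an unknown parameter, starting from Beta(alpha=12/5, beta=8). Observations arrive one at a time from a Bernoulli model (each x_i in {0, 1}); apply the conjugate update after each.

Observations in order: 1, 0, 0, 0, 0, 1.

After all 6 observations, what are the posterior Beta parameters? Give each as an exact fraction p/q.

obs 1: x=1 → posterior Beta(17/5, 8)
obs 2: x=0 → posterior Beta(17/5, 9)
obs 3: x=0 → posterior Beta(17/5, 10)
obs 4: x=0 → posterior Beta(17/5, 11)
obs 5: x=0 → posterior Beta(17/5, 12)
obs 6: x=1 → posterior Beta(22/5, 12)

alpha=22/5, beta=12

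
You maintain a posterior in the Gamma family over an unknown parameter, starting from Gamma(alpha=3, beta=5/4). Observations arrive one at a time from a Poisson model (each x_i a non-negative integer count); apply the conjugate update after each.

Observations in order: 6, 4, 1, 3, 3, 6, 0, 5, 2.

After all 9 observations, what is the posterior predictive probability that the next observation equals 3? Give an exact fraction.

13963262170228209870394031389949740272425780275350773016896/65566272081746645306237472322457007248885929584503173828125

obs 1: x=6 → posterior Gamma(9, 9/4)
obs 2: x=4 → posterior Gamma(13, 13/4)
obs 3: x=1 → posterior Gamma(14, 17/4)
obs 4: x=3 → posterior Gamma(17, 21/4)
obs 5: x=3 → posterior Gamma(20, 25/4)
obs 6: x=6 → posterior Gamma(26, 29/4)
obs 7: x=0 → posterior Gamma(26, 33/4)
obs 8: x=5 → posterior Gamma(31, 37/4)
obs 9: x=2 → posterior Gamma(33, 41/4)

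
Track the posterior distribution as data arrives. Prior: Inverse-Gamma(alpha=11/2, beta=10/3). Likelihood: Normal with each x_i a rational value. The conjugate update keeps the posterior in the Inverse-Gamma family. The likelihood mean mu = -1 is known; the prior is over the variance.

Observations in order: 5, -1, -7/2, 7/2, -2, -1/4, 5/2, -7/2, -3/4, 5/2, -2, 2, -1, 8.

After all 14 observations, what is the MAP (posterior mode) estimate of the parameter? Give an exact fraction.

4621/648

obs 1: x=5 → posterior Inverse-Gamma(6, 64/3)
obs 2: x=-1 → posterior Inverse-Gamma(13/2, 64/3)
obs 3: x=-7/2 → posterior Inverse-Gamma(7, 587/24)
obs 4: x=7/2 → posterior Inverse-Gamma(15/2, 415/12)
obs 5: x=-2 → posterior Inverse-Gamma(8, 421/12)
obs 6: x=-1/4 → posterior Inverse-Gamma(17/2, 3395/96)
obs 7: x=5/2 → posterior Inverse-Gamma(9, 3983/96)
obs 8: x=-7/2 → posterior Inverse-Gamma(19/2, 4283/96)
obs 9: x=-3/4 → posterior Inverse-Gamma(10, 2143/48)
obs 10: x=5/2 → posterior Inverse-Gamma(21/2, 2437/48)
obs 11: x=-2 → posterior Inverse-Gamma(11, 2461/48)
obs 12: x=2 → posterior Inverse-Gamma(23/2, 2677/48)
obs 13: x=-1 → posterior Inverse-Gamma(12, 2677/48)
obs 14: x=8 → posterior Inverse-Gamma(25/2, 4621/48)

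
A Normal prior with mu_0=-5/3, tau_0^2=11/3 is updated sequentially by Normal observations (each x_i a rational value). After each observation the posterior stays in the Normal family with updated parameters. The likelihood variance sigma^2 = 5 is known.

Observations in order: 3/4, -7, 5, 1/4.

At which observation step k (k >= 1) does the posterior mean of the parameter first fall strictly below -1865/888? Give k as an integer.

obs 1: x=3/4 → posterior Normal(-67/104, 55/26)
obs 2: x=-7 → posterior Normal(-375/148, 55/37)
obs 3: x=5 → posterior Normal(-155/192, 55/48)
obs 4: x=1/4 → posterior Normal(-36/59, 55/59)

k = 2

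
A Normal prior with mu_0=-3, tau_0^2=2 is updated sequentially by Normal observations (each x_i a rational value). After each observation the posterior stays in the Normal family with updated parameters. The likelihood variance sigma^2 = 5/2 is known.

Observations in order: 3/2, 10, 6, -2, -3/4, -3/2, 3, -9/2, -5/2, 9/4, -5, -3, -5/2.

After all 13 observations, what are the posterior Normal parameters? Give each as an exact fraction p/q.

mu_0=-11/57, tau_0^2=10/57

obs 1: x=3/2 → posterior Normal(-1, 10/9)
obs 2: x=10 → posterior Normal(31/13, 10/13)
obs 3: x=6 → posterior Normal(55/17, 10/17)
obs 4: x=-2 → posterior Normal(47/21, 10/21)
obs 5: x=-3/4 → posterior Normal(44/25, 2/5)
obs 6: x=-3/2 → posterior Normal(38/29, 10/29)
obs 7: x=3 → posterior Normal(50/33, 10/33)
obs 8: x=-9/2 → posterior Normal(32/37, 10/37)
obs 9: x=-5/2 → posterior Normal(22/41, 10/41)
obs 10: x=9/4 → posterior Normal(31/45, 2/9)
obs 11: x=-5 → posterior Normal(11/49, 10/49)
obs 12: x=-3 → posterior Normal(-1/53, 10/53)
obs 13: x=-5/2 → posterior Normal(-11/57, 10/57)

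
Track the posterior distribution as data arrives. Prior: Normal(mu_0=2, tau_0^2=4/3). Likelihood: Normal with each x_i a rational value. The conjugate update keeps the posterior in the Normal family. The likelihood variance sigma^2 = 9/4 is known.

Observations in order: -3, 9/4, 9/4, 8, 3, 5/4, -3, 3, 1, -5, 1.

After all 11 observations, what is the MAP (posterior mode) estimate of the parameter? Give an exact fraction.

226/203

obs 1: x=-3 → posterior Normal(6/43, 36/43)
obs 2: x=9/4 → posterior Normal(42/59, 36/59)
obs 3: x=9/4 → posterior Normal(26/25, 12/25)
obs 4: x=8 → posterior Normal(206/91, 36/91)
obs 5: x=3 → posterior Normal(254/107, 36/107)
obs 6: x=5/4 → posterior Normal(274/123, 12/41)
obs 7: x=-3 → posterior Normal(226/139, 36/139)
obs 8: x=3 → posterior Normal(274/155, 36/155)
obs 9: x=1 → posterior Normal(290/171, 4/19)
obs 10: x=-5 → posterior Normal(210/187, 36/187)
obs 11: x=1 → posterior Normal(226/203, 36/203)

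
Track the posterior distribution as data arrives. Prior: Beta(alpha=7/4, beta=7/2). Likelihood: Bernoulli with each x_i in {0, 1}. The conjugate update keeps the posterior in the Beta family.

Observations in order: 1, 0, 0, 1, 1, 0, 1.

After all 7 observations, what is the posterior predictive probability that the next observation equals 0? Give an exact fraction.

26/49

obs 1: x=1 → posterior Beta(11/4, 7/2)
obs 2: x=0 → posterior Beta(11/4, 9/2)
obs 3: x=0 → posterior Beta(11/4, 11/2)
obs 4: x=1 → posterior Beta(15/4, 11/2)
obs 5: x=1 → posterior Beta(19/4, 11/2)
obs 6: x=0 → posterior Beta(19/4, 13/2)
obs 7: x=1 → posterior Beta(23/4, 13/2)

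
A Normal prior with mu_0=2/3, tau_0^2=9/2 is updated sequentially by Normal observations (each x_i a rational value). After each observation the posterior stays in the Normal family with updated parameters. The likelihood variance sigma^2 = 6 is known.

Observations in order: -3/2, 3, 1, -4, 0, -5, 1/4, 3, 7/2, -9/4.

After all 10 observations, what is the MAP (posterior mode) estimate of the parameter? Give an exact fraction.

-5/51

obs 1: x=-3/2 → posterior Normal(-11/42, 18/7)
obs 2: x=3 → posterior Normal(43/60, 9/5)
obs 3: x=1 → posterior Normal(61/78, 18/13)
obs 4: x=-4 → posterior Normal(-11/96, 9/8)
obs 5: x=0 → posterior Normal(-11/114, 18/19)
obs 6: x=-5 → posterior Normal(-101/132, 9/11)
obs 7: x=1/4 → posterior Normal(-193/300, 18/25)
obs 8: x=3 → posterior Normal(-85/336, 9/14)
obs 9: x=7/2 → posterior Normal(41/372, 18/31)
obs 10: x=-9/4 → posterior Normal(-5/51, 9/17)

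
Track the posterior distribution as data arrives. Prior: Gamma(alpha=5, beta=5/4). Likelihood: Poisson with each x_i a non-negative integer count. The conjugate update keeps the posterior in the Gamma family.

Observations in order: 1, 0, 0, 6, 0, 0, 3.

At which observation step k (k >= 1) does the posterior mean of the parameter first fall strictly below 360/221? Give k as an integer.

obs 1: x=1 → posterior Gamma(6, 9/4)
obs 2: x=0 → posterior Gamma(6, 13/4)
obs 3: x=0 → posterior Gamma(6, 17/4)
obs 4: x=6 → posterior Gamma(12, 21/4)
obs 5: x=0 → posterior Gamma(12, 25/4)
obs 6: x=0 → posterior Gamma(12, 29/4)
obs 7: x=3 → posterior Gamma(15, 33/4)

k = 3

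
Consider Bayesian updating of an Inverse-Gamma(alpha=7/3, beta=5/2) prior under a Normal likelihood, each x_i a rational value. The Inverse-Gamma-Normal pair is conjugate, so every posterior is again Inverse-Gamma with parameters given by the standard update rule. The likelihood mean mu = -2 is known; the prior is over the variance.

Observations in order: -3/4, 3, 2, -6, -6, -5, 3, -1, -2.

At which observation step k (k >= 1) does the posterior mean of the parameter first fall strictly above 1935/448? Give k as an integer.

obs 1: x=-3/4 → posterior Inverse-Gamma(17/6, 105/32)
obs 2: x=3 → posterior Inverse-Gamma(10/3, 505/32)
obs 3: x=2 → posterior Inverse-Gamma(23/6, 761/32)
obs 4: x=-6 → posterior Inverse-Gamma(13/3, 1017/32)
obs 5: x=-6 → posterior Inverse-Gamma(29/6, 1273/32)
obs 6: x=-5 → posterior Inverse-Gamma(16/3, 1417/32)
obs 7: x=3 → posterior Inverse-Gamma(35/6, 1817/32)
obs 8: x=-1 → posterior Inverse-Gamma(19/3, 1833/32)
obs 9: x=-2 → posterior Inverse-Gamma(41/6, 1833/32)

k = 2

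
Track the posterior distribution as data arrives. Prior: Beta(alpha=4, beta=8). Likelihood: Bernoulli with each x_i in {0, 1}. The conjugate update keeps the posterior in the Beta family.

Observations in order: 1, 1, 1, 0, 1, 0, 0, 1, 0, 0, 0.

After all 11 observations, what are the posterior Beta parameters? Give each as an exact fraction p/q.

alpha=9, beta=14

obs 1: x=1 → posterior Beta(5, 8)
obs 2: x=1 → posterior Beta(6, 8)
obs 3: x=1 → posterior Beta(7, 8)
obs 4: x=0 → posterior Beta(7, 9)
obs 5: x=1 → posterior Beta(8, 9)
obs 6: x=0 → posterior Beta(8, 10)
obs 7: x=0 → posterior Beta(8, 11)
obs 8: x=1 → posterior Beta(9, 11)
obs 9: x=0 → posterior Beta(9, 12)
obs 10: x=0 → posterior Beta(9, 13)
obs 11: x=0 → posterior Beta(9, 14)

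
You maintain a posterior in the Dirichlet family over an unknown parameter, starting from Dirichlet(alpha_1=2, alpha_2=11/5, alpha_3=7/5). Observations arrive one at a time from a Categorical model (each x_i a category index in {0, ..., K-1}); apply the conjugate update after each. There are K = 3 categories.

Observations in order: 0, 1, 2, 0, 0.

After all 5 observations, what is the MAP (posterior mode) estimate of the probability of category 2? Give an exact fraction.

obs 1: x=0 → posterior Dirichlet(3, 11/5, 7/5)
obs 2: x=1 → posterior Dirichlet(3, 16/5, 7/5)
obs 3: x=2 → posterior Dirichlet(3, 16/5, 12/5)
obs 4: x=0 → posterior Dirichlet(4, 16/5, 12/5)
obs 5: x=0 → posterior Dirichlet(5, 16/5, 12/5)

7/38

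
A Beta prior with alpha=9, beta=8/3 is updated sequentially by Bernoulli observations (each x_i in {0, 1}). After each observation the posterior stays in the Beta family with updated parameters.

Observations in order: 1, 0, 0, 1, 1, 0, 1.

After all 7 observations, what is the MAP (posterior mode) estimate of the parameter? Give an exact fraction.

18/25

obs 1: x=1 → posterior Beta(10, 8/3)
obs 2: x=0 → posterior Beta(10, 11/3)
obs 3: x=0 → posterior Beta(10, 14/3)
obs 4: x=1 → posterior Beta(11, 14/3)
obs 5: x=1 → posterior Beta(12, 14/3)
obs 6: x=0 → posterior Beta(12, 17/3)
obs 7: x=1 → posterior Beta(13, 17/3)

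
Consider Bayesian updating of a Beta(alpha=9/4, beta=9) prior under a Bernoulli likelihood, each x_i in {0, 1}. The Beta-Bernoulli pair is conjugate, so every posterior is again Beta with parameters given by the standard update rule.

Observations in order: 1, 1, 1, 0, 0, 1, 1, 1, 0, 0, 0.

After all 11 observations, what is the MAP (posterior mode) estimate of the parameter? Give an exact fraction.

29/81

obs 1: x=1 → posterior Beta(13/4, 9)
obs 2: x=1 → posterior Beta(17/4, 9)
obs 3: x=1 → posterior Beta(21/4, 9)
obs 4: x=0 → posterior Beta(21/4, 10)
obs 5: x=0 → posterior Beta(21/4, 11)
obs 6: x=1 → posterior Beta(25/4, 11)
obs 7: x=1 → posterior Beta(29/4, 11)
obs 8: x=1 → posterior Beta(33/4, 11)
obs 9: x=0 → posterior Beta(33/4, 12)
obs 10: x=0 → posterior Beta(33/4, 13)
obs 11: x=0 → posterior Beta(33/4, 14)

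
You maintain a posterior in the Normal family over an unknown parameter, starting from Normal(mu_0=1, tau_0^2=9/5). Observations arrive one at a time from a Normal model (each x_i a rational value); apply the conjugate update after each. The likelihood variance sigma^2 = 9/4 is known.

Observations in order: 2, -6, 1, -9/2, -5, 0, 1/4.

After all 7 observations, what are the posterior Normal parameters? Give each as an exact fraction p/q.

obs 1: x=2 → posterior Normal(13/9, 1)
obs 2: x=-6 → posterior Normal(-11/13, 9/13)
obs 3: x=1 → posterior Normal(-7/17, 9/17)
obs 4: x=-9/2 → posterior Normal(-25/21, 3/7)
obs 5: x=-5 → posterior Normal(-9/5, 9/25)
obs 6: x=0 → posterior Normal(-45/29, 9/29)
obs 7: x=1/4 → posterior Normal(-4/3, 3/11)

mu_0=-4/3, tau_0^2=3/11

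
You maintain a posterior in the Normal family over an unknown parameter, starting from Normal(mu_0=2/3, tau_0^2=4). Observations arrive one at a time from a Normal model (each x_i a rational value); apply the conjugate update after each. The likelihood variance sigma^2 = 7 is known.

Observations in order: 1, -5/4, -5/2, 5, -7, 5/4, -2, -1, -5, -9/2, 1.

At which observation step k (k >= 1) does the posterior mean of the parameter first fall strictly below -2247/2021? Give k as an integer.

obs 1: x=1 → posterior Normal(26/33, 28/11)
obs 2: x=-5/4 → posterior Normal(11/45, 28/15)
obs 3: x=-5/2 → posterior Normal(-1/3, 28/19)
obs 4: x=5 → posterior Normal(41/69, 28/23)
obs 5: x=-7 → posterior Normal(-43/81, 28/27)
obs 6: x=5/4 → posterior Normal(-28/93, 28/31)
obs 7: x=-2 → posterior Normal(-52/105, 4/5)
obs 8: x=-1 → posterior Normal(-64/117, 28/39)
obs 9: x=-5 → posterior Normal(-124/129, 28/43)
obs 10: x=-9/2 → posterior Normal(-178/141, 28/47)
obs 11: x=1 → posterior Normal(-166/153, 28/51)

k = 10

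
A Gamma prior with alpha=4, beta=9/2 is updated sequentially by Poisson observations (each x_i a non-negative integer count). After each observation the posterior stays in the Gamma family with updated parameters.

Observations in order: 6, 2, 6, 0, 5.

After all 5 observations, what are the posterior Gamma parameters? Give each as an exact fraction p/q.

obs 1: x=6 → posterior Gamma(10, 11/2)
obs 2: x=2 → posterior Gamma(12, 13/2)
obs 3: x=6 → posterior Gamma(18, 15/2)
obs 4: x=0 → posterior Gamma(18, 17/2)
obs 5: x=5 → posterior Gamma(23, 19/2)

alpha=23, beta=19/2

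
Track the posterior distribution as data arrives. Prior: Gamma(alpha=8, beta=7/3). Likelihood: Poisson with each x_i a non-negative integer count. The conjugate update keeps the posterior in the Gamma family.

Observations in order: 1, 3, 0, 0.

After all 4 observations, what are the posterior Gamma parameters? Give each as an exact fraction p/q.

alpha=12, beta=19/3

obs 1: x=1 → posterior Gamma(9, 10/3)
obs 2: x=3 → posterior Gamma(12, 13/3)
obs 3: x=0 → posterior Gamma(12, 16/3)
obs 4: x=0 → posterior Gamma(12, 19/3)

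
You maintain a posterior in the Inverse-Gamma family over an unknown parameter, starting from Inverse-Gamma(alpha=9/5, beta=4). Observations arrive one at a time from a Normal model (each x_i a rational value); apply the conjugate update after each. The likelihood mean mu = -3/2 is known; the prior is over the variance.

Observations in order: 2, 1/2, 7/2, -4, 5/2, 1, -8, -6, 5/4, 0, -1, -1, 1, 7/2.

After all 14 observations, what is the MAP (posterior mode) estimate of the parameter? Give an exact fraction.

obs 1: x=2 → posterior Inverse-Gamma(23/10, 81/8)
obs 2: x=1/2 → posterior Inverse-Gamma(14/5, 97/8)
obs 3: x=7/2 → posterior Inverse-Gamma(33/10, 197/8)
obs 4: x=-4 → posterior Inverse-Gamma(19/5, 111/4)
obs 5: x=5/2 → posterior Inverse-Gamma(43/10, 143/4)
obs 6: x=1 → posterior Inverse-Gamma(24/5, 311/8)
obs 7: x=-8 → posterior Inverse-Gamma(53/10, 60)
obs 8: x=-6 → posterior Inverse-Gamma(29/5, 561/8)
obs 9: x=5/4 → posterior Inverse-Gamma(63/10, 2365/32)
obs 10: x=0 → posterior Inverse-Gamma(34/5, 2401/32)
obs 11: x=-1 → posterior Inverse-Gamma(73/10, 2405/32)
obs 12: x=-1 → posterior Inverse-Gamma(39/5, 2409/32)
obs 13: x=1 → posterior Inverse-Gamma(83/10, 2509/32)
obs 14: x=7/2 → posterior Inverse-Gamma(44/5, 2909/32)

14545/1568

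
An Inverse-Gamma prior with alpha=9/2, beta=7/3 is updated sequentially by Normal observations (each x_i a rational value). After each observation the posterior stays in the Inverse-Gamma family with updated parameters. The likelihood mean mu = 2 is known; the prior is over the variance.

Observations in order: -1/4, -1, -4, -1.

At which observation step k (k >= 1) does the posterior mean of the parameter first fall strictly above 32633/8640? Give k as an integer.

k = 3

obs 1: x=-1/4 → posterior Inverse-Gamma(5, 467/96)
obs 2: x=-1 → posterior Inverse-Gamma(11/2, 899/96)
obs 3: x=-4 → posterior Inverse-Gamma(6, 2627/96)
obs 4: x=-1 → posterior Inverse-Gamma(13/2, 3059/96)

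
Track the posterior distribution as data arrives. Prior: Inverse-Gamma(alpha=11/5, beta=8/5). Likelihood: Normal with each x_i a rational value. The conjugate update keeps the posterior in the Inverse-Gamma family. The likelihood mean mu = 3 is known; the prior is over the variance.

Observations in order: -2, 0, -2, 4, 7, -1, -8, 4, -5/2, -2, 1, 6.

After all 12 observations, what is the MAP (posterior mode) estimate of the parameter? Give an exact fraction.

5709/368

obs 1: x=-2 → posterior Inverse-Gamma(27/10, 141/10)
obs 2: x=0 → posterior Inverse-Gamma(16/5, 93/5)
obs 3: x=-2 → posterior Inverse-Gamma(37/10, 311/10)
obs 4: x=4 → posterior Inverse-Gamma(21/5, 158/5)
obs 5: x=7 → posterior Inverse-Gamma(47/10, 198/5)
obs 6: x=-1 → posterior Inverse-Gamma(26/5, 238/5)
obs 7: x=-8 → posterior Inverse-Gamma(57/10, 1081/10)
obs 8: x=4 → posterior Inverse-Gamma(31/5, 543/5)
obs 9: x=-5/2 → posterior Inverse-Gamma(67/10, 4949/40)
obs 10: x=-2 → posterior Inverse-Gamma(36/5, 5449/40)
obs 11: x=1 → posterior Inverse-Gamma(77/10, 5529/40)
obs 12: x=6 → posterior Inverse-Gamma(41/5, 5709/40)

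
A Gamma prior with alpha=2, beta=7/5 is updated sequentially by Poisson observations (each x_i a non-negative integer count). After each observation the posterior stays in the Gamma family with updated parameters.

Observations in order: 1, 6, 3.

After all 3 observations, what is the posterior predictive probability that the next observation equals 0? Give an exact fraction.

12855002631049216/150094635296999121

obs 1: x=1 → posterior Gamma(3, 12/5)
obs 2: x=6 → posterior Gamma(9, 17/5)
obs 3: x=3 → posterior Gamma(12, 22/5)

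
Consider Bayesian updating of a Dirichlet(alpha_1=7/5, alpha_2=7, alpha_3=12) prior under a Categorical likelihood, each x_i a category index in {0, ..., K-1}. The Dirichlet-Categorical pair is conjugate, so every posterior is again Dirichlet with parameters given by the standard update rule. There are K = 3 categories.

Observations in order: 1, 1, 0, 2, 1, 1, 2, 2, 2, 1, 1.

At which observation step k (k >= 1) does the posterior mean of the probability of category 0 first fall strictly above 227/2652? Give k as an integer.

obs 1: x=1 → posterior Dirichlet(7/5, 8, 12)
obs 2: x=1 → posterior Dirichlet(7/5, 9, 12)
obs 3: x=0 → posterior Dirichlet(12/5, 9, 12)
obs 4: x=2 → posterior Dirichlet(12/5, 9, 13)
obs 5: x=1 → posterior Dirichlet(12/5, 10, 13)
obs 6: x=1 → posterior Dirichlet(12/5, 11, 13)
obs 7: x=2 → posterior Dirichlet(12/5, 11, 14)
obs 8: x=2 → posterior Dirichlet(12/5, 11, 15)
obs 9: x=2 → posterior Dirichlet(12/5, 11, 16)
obs 10: x=1 → posterior Dirichlet(12/5, 12, 16)
obs 11: x=1 → posterior Dirichlet(12/5, 13, 16)

k = 3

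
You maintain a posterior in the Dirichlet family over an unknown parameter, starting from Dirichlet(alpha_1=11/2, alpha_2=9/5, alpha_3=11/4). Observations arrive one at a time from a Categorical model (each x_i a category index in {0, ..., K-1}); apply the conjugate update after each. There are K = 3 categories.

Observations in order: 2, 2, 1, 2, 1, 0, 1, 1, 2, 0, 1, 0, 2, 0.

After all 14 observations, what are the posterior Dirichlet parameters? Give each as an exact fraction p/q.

alpha_1=19/2, alpha_2=34/5, alpha_3=31/4

obs 1: x=2 → posterior Dirichlet(11/2, 9/5, 15/4)
obs 2: x=2 → posterior Dirichlet(11/2, 9/5, 19/4)
obs 3: x=1 → posterior Dirichlet(11/2, 14/5, 19/4)
obs 4: x=2 → posterior Dirichlet(11/2, 14/5, 23/4)
obs 5: x=1 → posterior Dirichlet(11/2, 19/5, 23/4)
obs 6: x=0 → posterior Dirichlet(13/2, 19/5, 23/4)
obs 7: x=1 → posterior Dirichlet(13/2, 24/5, 23/4)
obs 8: x=1 → posterior Dirichlet(13/2, 29/5, 23/4)
obs 9: x=2 → posterior Dirichlet(13/2, 29/5, 27/4)
obs 10: x=0 → posterior Dirichlet(15/2, 29/5, 27/4)
obs 11: x=1 → posterior Dirichlet(15/2, 34/5, 27/4)
obs 12: x=0 → posterior Dirichlet(17/2, 34/5, 27/4)
obs 13: x=2 → posterior Dirichlet(17/2, 34/5, 31/4)
obs 14: x=0 → posterior Dirichlet(19/2, 34/5, 31/4)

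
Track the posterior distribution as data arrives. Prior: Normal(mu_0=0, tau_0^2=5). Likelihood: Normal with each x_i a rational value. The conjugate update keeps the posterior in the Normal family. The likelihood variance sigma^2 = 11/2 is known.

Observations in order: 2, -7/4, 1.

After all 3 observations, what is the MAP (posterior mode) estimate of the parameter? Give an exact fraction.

25/82

obs 1: x=2 → posterior Normal(20/21, 55/21)
obs 2: x=-7/4 → posterior Normal(5/62, 55/31)
obs 3: x=1 → posterior Normal(25/82, 55/41)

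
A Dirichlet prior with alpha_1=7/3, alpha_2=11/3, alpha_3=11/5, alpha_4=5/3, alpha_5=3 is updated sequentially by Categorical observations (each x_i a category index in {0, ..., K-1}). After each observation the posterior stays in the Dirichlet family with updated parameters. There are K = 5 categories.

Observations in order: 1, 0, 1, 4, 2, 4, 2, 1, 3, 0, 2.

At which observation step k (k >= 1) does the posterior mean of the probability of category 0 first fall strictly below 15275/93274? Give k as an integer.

obs 1: x=1 → posterior Dirichlet(7/3, 14/3, 11/5, 5/3, 3)
obs 2: x=0 → posterior Dirichlet(10/3, 14/3, 11/5, 5/3, 3)
obs 3: x=1 → posterior Dirichlet(10/3, 17/3, 11/5, 5/3, 3)
obs 4: x=4 → posterior Dirichlet(10/3, 17/3, 11/5, 5/3, 4)
obs 5: x=2 → posterior Dirichlet(10/3, 17/3, 16/5, 5/3, 4)
obs 6: x=4 → posterior Dirichlet(10/3, 17/3, 16/5, 5/3, 5)
obs 7: x=2 → posterior Dirichlet(10/3, 17/3, 21/5, 5/3, 5)
obs 8: x=1 → posterior Dirichlet(10/3, 20/3, 21/5, 5/3, 5)
obs 9: x=3 → posterior Dirichlet(10/3, 20/3, 21/5, 8/3, 5)
obs 10: x=0 → posterior Dirichlet(13/3, 20/3, 21/5, 8/3, 5)
obs 11: x=2 → posterior Dirichlet(13/3, 20/3, 26/5, 8/3, 5)

k = 8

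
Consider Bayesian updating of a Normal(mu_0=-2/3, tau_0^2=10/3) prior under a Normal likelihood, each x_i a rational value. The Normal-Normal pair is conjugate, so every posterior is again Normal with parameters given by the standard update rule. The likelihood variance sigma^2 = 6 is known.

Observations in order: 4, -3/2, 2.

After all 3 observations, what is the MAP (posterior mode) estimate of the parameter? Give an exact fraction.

obs 1: x=4 → posterior Normal(1, 15/7)
obs 2: x=-3/2 → posterior Normal(13/38, 30/19)
obs 3: x=2 → posterior Normal(11/16, 5/4)

11/16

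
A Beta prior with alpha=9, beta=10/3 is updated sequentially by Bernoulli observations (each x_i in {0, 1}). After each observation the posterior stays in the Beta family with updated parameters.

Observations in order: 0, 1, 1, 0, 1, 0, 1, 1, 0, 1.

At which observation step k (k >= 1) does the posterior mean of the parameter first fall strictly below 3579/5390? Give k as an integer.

obs 1: x=0 → posterior Beta(9, 13/3)
obs 2: x=1 → posterior Beta(10, 13/3)
obs 3: x=1 → posterior Beta(11, 13/3)
obs 4: x=0 → posterior Beta(11, 16/3)
obs 5: x=1 → posterior Beta(12, 16/3)
obs 6: x=0 → posterior Beta(12, 19/3)
obs 7: x=1 → posterior Beta(13, 19/3)
obs 8: x=1 → posterior Beta(14, 19/3)
obs 9: x=0 → posterior Beta(14, 22/3)
obs 10: x=1 → posterior Beta(15, 22/3)

k = 6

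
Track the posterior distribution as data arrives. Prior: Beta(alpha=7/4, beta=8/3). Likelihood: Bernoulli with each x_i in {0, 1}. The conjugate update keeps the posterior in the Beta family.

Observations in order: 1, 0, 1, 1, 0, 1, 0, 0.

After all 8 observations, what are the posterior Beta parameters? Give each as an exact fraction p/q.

obs 1: x=1 → posterior Beta(11/4, 8/3)
obs 2: x=0 → posterior Beta(11/4, 11/3)
obs 3: x=1 → posterior Beta(15/4, 11/3)
obs 4: x=1 → posterior Beta(19/4, 11/3)
obs 5: x=0 → posterior Beta(19/4, 14/3)
obs 6: x=1 → posterior Beta(23/4, 14/3)
obs 7: x=0 → posterior Beta(23/4, 17/3)
obs 8: x=0 → posterior Beta(23/4, 20/3)

alpha=23/4, beta=20/3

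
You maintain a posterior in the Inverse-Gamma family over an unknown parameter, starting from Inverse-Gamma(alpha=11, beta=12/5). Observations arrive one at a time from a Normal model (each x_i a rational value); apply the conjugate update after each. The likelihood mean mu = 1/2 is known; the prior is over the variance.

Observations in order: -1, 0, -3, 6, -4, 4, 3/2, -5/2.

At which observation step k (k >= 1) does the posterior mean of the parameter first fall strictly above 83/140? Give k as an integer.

obs 1: x=-1 → posterior Inverse-Gamma(23/2, 141/40)
obs 2: x=0 → posterior Inverse-Gamma(12, 73/20)
obs 3: x=-3 → posterior Inverse-Gamma(25/2, 391/40)
obs 4: x=6 → posterior Inverse-Gamma(13, 249/10)
obs 5: x=-4 → posterior Inverse-Gamma(27/2, 1401/40)
obs 6: x=4 → posterior Inverse-Gamma(14, 823/20)
obs 7: x=3/2 → posterior Inverse-Gamma(29/2, 833/20)
obs 8: x=-5/2 → posterior Inverse-Gamma(15, 923/20)

k = 3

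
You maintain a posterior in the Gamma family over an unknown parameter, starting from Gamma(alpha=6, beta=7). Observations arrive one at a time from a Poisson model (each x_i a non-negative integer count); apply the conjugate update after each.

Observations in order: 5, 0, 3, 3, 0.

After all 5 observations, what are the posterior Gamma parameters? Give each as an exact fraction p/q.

obs 1: x=5 → posterior Gamma(11, 8)
obs 2: x=0 → posterior Gamma(11, 9)
obs 3: x=3 → posterior Gamma(14, 10)
obs 4: x=3 → posterior Gamma(17, 11)
obs 5: x=0 → posterior Gamma(17, 12)

alpha=17, beta=12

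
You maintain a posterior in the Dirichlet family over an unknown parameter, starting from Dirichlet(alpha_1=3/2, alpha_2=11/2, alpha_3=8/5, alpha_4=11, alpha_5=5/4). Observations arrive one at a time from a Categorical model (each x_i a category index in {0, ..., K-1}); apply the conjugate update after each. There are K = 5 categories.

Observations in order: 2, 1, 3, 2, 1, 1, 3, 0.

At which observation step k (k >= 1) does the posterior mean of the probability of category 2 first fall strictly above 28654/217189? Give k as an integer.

obs 1: x=2 → posterior Dirichlet(3/2, 11/2, 13/5, 11, 5/4)
obs 2: x=1 → posterior Dirichlet(3/2, 13/2, 13/5, 11, 5/4)
obs 3: x=3 → posterior Dirichlet(3/2, 13/2, 13/5, 12, 5/4)
obs 4: x=2 → posterior Dirichlet(3/2, 13/2, 18/5, 12, 5/4)
obs 5: x=1 → posterior Dirichlet(3/2, 15/2, 18/5, 12, 5/4)
obs 6: x=1 → posterior Dirichlet(3/2, 17/2, 18/5, 12, 5/4)
obs 7: x=3 → posterior Dirichlet(3/2, 17/2, 18/5, 13, 5/4)
obs 8: x=0 → posterior Dirichlet(5/2, 17/2, 18/5, 13, 5/4)

k = 4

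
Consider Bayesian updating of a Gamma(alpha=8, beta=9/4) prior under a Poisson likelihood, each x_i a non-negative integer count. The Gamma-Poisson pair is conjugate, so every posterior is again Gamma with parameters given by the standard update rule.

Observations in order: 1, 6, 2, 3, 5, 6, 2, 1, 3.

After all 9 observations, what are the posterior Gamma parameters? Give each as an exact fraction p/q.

obs 1: x=1 → posterior Gamma(9, 13/4)
obs 2: x=6 → posterior Gamma(15, 17/4)
obs 3: x=2 → posterior Gamma(17, 21/4)
obs 4: x=3 → posterior Gamma(20, 25/4)
obs 5: x=5 → posterior Gamma(25, 29/4)
obs 6: x=6 → posterior Gamma(31, 33/4)
obs 7: x=2 → posterior Gamma(33, 37/4)
obs 8: x=1 → posterior Gamma(34, 41/4)
obs 9: x=3 → posterior Gamma(37, 45/4)

alpha=37, beta=45/4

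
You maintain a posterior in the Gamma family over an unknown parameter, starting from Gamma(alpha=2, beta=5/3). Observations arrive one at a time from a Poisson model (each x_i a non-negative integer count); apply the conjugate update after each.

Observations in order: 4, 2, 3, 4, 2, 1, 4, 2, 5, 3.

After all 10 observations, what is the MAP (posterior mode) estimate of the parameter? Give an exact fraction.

93/35

obs 1: x=4 → posterior Gamma(6, 8/3)
obs 2: x=2 → posterior Gamma(8, 11/3)
obs 3: x=3 → posterior Gamma(11, 14/3)
obs 4: x=4 → posterior Gamma(15, 17/3)
obs 5: x=2 → posterior Gamma(17, 20/3)
obs 6: x=1 → posterior Gamma(18, 23/3)
obs 7: x=4 → posterior Gamma(22, 26/3)
obs 8: x=2 → posterior Gamma(24, 29/3)
obs 9: x=5 → posterior Gamma(29, 32/3)
obs 10: x=3 → posterior Gamma(32, 35/3)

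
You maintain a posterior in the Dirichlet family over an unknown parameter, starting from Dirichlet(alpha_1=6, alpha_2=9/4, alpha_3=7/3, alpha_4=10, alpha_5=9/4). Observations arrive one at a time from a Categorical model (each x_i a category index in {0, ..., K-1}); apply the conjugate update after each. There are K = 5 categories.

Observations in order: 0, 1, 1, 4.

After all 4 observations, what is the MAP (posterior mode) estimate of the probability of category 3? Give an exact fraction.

54/131

obs 1: x=0 → posterior Dirichlet(7, 9/4, 7/3, 10, 9/4)
obs 2: x=1 → posterior Dirichlet(7, 13/4, 7/3, 10, 9/4)
obs 3: x=1 → posterior Dirichlet(7, 17/4, 7/3, 10, 9/4)
obs 4: x=4 → posterior Dirichlet(7, 17/4, 7/3, 10, 13/4)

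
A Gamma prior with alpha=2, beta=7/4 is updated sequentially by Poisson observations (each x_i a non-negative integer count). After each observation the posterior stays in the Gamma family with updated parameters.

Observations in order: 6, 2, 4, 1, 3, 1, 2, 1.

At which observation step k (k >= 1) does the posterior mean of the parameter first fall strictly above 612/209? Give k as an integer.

k = 3

obs 1: x=6 → posterior Gamma(8, 11/4)
obs 2: x=2 → posterior Gamma(10, 15/4)
obs 3: x=4 → posterior Gamma(14, 19/4)
obs 4: x=1 → posterior Gamma(15, 23/4)
obs 5: x=3 → posterior Gamma(18, 27/4)
obs 6: x=1 → posterior Gamma(19, 31/4)
obs 7: x=2 → posterior Gamma(21, 35/4)
obs 8: x=1 → posterior Gamma(22, 39/4)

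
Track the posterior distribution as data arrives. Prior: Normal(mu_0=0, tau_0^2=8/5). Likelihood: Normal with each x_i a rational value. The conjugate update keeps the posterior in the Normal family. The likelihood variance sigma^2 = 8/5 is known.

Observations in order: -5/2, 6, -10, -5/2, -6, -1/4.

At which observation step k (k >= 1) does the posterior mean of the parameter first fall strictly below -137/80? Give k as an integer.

obs 1: x=-5/2 → posterior Normal(-5/4, 4/5)
obs 2: x=6 → posterior Normal(7/6, 8/15)
obs 3: x=-10 → posterior Normal(-13/8, 2/5)
obs 4: x=-5/2 → posterior Normal(-9/5, 8/25)
obs 5: x=-6 → posterior Normal(-5/2, 4/15)
obs 6: x=-1/4 → posterior Normal(-61/28, 8/35)

k = 4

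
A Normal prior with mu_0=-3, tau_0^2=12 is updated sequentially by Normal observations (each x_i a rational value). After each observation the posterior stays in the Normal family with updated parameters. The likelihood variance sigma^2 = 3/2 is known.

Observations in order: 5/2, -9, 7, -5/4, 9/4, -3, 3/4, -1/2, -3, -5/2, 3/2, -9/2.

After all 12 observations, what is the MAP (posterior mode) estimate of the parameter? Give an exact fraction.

obs 1: x=5/2 → posterior Normal(17/9, 4/3)
obs 2: x=-9 → posterior Normal(-55/17, 12/17)
obs 3: x=7 → posterior Normal(1/25, 12/25)
obs 4: x=-5/4 → posterior Normal(-3/11, 4/11)
obs 5: x=9/4 → posterior Normal(9/41, 12/41)
obs 6: x=-3 → posterior Normal(-15/49, 12/49)
obs 7: x=3/4 → posterior Normal(-3/19, 4/19)
obs 8: x=-1/2 → posterior Normal(-1/5, 12/65)
obs 9: x=-3 → posterior Normal(-37/73, 12/73)
obs 10: x=-5/2 → posterior Normal(-19/27, 4/27)
obs 11: x=3/2 → posterior Normal(-45/89, 12/89)
obs 12: x=-9/2 → posterior Normal(-81/97, 12/97)

-81/97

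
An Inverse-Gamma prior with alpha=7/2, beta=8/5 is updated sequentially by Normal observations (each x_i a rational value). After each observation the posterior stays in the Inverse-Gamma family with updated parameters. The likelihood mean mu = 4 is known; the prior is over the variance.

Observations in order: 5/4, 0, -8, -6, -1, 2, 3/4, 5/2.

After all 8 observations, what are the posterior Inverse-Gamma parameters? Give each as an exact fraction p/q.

obs 1: x=5/4 → posterior Inverse-Gamma(4, 861/160)
obs 2: x=0 → posterior Inverse-Gamma(9/2, 2141/160)
obs 3: x=-8 → posterior Inverse-Gamma(5, 13661/160)
obs 4: x=-6 → posterior Inverse-Gamma(11/2, 21661/160)
obs 5: x=-1 → posterior Inverse-Gamma(6, 23661/160)
obs 6: x=2 → posterior Inverse-Gamma(13/2, 23981/160)
obs 7: x=3/4 → posterior Inverse-Gamma(7, 12413/80)
obs 8: x=5/2 → posterior Inverse-Gamma(15/2, 12503/80)

alpha=15/2, beta=12503/80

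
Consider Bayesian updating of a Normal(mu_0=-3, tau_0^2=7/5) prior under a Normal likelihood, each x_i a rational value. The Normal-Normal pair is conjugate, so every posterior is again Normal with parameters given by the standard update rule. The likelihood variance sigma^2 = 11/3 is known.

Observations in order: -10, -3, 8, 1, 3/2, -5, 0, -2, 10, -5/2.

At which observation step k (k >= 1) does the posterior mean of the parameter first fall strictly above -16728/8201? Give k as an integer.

obs 1: x=-10 → posterior Normal(-375/76, 77/76)
obs 2: x=-3 → posterior Normal(-438/97, 77/97)
obs 3: x=8 → posterior Normal(-135/59, 77/118)
obs 4: x=1 → posterior Normal(-249/139, 77/139)
obs 5: x=3/2 → posterior Normal(-87/64, 77/160)
obs 6: x=-5 → posterior Normal(-645/362, 77/181)
obs 7: x=0 → posterior Normal(-645/404, 77/202)
obs 8: x=-2 → posterior Normal(-729/446, 77/223)
obs 9: x=10 → posterior Normal(-309/488, 77/244)
obs 10: x=-5/2 → posterior Normal(-207/265, 77/265)

k = 4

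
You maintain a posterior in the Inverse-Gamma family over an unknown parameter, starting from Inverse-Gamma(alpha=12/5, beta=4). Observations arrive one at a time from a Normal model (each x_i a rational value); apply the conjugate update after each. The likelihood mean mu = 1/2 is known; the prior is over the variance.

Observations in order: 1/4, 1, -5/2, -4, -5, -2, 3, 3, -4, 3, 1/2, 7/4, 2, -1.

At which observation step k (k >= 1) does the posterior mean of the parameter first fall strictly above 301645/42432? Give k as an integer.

k = 5

obs 1: x=1/4 → posterior Inverse-Gamma(29/10, 129/32)
obs 2: x=1 → posterior Inverse-Gamma(17/5, 133/32)
obs 3: x=-5/2 → posterior Inverse-Gamma(39/10, 277/32)
obs 4: x=-4 → posterior Inverse-Gamma(22/5, 601/32)
obs 5: x=-5 → posterior Inverse-Gamma(49/10, 1085/32)
obs 6: x=-2 → posterior Inverse-Gamma(27/5, 1185/32)
obs 7: x=3 → posterior Inverse-Gamma(59/10, 1285/32)
obs 8: x=3 → posterior Inverse-Gamma(32/5, 1385/32)
obs 9: x=-4 → posterior Inverse-Gamma(69/10, 1709/32)
obs 10: x=3 → posterior Inverse-Gamma(37/5, 1809/32)
obs 11: x=1/2 → posterior Inverse-Gamma(79/10, 1809/32)
obs 12: x=7/4 → posterior Inverse-Gamma(42/5, 917/16)
obs 13: x=2 → posterior Inverse-Gamma(89/10, 935/16)
obs 14: x=-1 → posterior Inverse-Gamma(47/5, 953/16)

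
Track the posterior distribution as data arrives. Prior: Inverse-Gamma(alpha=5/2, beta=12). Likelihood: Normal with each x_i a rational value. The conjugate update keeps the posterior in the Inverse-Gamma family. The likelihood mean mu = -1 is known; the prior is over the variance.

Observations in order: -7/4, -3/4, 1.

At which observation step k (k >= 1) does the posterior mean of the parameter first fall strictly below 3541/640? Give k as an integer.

obs 1: x=-7/4 → posterior Inverse-Gamma(3, 393/32)
obs 2: x=-3/4 → posterior Inverse-Gamma(7/2, 197/16)
obs 3: x=1 → posterior Inverse-Gamma(4, 229/16)

k = 2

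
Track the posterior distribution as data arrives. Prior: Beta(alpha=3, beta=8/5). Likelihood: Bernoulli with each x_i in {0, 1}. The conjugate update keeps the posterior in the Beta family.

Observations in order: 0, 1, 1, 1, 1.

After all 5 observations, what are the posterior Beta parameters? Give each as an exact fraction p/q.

alpha=7, beta=13/5

obs 1: x=0 → posterior Beta(3, 13/5)
obs 2: x=1 → posterior Beta(4, 13/5)
obs 3: x=1 → posterior Beta(5, 13/5)
obs 4: x=1 → posterior Beta(6, 13/5)
obs 5: x=1 → posterior Beta(7, 13/5)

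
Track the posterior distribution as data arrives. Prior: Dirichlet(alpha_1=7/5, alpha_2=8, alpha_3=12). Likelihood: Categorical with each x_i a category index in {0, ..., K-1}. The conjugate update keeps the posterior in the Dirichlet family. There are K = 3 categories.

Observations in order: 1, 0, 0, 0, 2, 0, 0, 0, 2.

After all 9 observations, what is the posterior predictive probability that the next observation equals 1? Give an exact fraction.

obs 1: x=1 → posterior Dirichlet(7/5, 9, 12)
obs 2: x=0 → posterior Dirichlet(12/5, 9, 12)
obs 3: x=0 → posterior Dirichlet(17/5, 9, 12)
obs 4: x=0 → posterior Dirichlet(22/5, 9, 12)
obs 5: x=2 → posterior Dirichlet(22/5, 9, 13)
obs 6: x=0 → posterior Dirichlet(27/5, 9, 13)
obs 7: x=0 → posterior Dirichlet(32/5, 9, 13)
obs 8: x=0 → posterior Dirichlet(37/5, 9, 13)
obs 9: x=2 → posterior Dirichlet(37/5, 9, 14)

45/152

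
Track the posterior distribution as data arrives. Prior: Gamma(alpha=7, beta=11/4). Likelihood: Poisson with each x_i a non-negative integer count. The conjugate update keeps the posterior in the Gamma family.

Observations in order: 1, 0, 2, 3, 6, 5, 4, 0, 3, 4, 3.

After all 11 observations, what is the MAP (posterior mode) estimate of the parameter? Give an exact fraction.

148/55

obs 1: x=1 → posterior Gamma(8, 15/4)
obs 2: x=0 → posterior Gamma(8, 19/4)
obs 3: x=2 → posterior Gamma(10, 23/4)
obs 4: x=3 → posterior Gamma(13, 27/4)
obs 5: x=6 → posterior Gamma(19, 31/4)
obs 6: x=5 → posterior Gamma(24, 35/4)
obs 7: x=4 → posterior Gamma(28, 39/4)
obs 8: x=0 → posterior Gamma(28, 43/4)
obs 9: x=3 → posterior Gamma(31, 47/4)
obs 10: x=4 → posterior Gamma(35, 51/4)
obs 11: x=3 → posterior Gamma(38, 55/4)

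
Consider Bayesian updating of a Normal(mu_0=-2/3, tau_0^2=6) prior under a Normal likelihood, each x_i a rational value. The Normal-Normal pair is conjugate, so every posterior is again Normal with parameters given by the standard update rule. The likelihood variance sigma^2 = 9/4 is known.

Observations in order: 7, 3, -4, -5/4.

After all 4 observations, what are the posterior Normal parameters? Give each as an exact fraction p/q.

obs 1: x=7 → posterior Normal(54/11, 18/11)
obs 2: x=3 → posterior Normal(78/19, 18/19)
obs 3: x=-4 → posterior Normal(46/27, 2/3)
obs 4: x=-5/4 → posterior Normal(36/35, 18/35)

mu_0=36/35, tau_0^2=18/35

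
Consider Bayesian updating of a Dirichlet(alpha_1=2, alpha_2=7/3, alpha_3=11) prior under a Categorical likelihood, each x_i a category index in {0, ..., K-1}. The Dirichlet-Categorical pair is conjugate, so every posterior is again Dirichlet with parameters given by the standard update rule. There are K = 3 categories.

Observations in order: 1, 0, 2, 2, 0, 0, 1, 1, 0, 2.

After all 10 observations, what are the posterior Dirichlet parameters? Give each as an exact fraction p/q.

alpha_1=6, alpha_2=16/3, alpha_3=14

obs 1: x=1 → posterior Dirichlet(2, 10/3, 11)
obs 2: x=0 → posterior Dirichlet(3, 10/3, 11)
obs 3: x=2 → posterior Dirichlet(3, 10/3, 12)
obs 4: x=2 → posterior Dirichlet(3, 10/3, 13)
obs 5: x=0 → posterior Dirichlet(4, 10/3, 13)
obs 6: x=0 → posterior Dirichlet(5, 10/3, 13)
obs 7: x=1 → posterior Dirichlet(5, 13/3, 13)
obs 8: x=1 → posterior Dirichlet(5, 16/3, 13)
obs 9: x=0 → posterior Dirichlet(6, 16/3, 13)
obs 10: x=2 → posterior Dirichlet(6, 16/3, 14)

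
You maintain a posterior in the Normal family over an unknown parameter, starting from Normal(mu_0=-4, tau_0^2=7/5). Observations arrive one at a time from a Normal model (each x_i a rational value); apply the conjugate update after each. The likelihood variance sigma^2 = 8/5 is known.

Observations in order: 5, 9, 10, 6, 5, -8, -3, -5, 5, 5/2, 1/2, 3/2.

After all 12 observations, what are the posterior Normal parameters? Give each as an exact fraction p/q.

mu_0=335/184, tau_0^2=14/115

obs 1: x=5 → posterior Normal(1/5, 56/75)
obs 2: x=9 → posterior Normal(3, 28/55)
obs 3: x=10 → posterior Normal(136/29, 56/145)
obs 4: x=6 → posterior Normal(89/18, 14/45)
obs 5: x=5 → posterior Normal(213/43, 56/215)
obs 6: x=-8 → posterior Normal(157/50, 28/125)
obs 7: x=-3 → posterior Normal(136/57, 56/285)
obs 8: x=-5 → posterior Normal(101/64, 7/40)
obs 9: x=5 → posterior Normal(136/71, 56/355)
obs 10: x=5/2 → posterior Normal(307/156, 28/195)
obs 11: x=1/2 → posterior Normal(157/85, 56/425)
obs 12: x=3/2 → posterior Normal(335/184, 14/115)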